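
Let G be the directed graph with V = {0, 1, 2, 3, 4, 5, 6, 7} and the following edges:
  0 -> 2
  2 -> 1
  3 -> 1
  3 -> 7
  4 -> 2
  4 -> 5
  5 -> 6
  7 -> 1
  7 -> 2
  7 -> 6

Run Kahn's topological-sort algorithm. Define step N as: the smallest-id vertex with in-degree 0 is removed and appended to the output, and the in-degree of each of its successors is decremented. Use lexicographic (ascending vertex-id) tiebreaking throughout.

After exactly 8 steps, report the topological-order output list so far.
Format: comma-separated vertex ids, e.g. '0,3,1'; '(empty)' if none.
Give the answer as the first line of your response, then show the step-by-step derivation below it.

0,3,4,5,7,2,1,6

step 1: output 0; order=[0]; indeg=(0,3,2,0,0,1,2,1)
step 2: output 3; order=[0,3]; indeg=(0,2,2,0,0,1,2,0)
step 3: output 4; order=[0,3,4]; indeg=(0,2,1,0,0,0,2,0)
step 4: output 5; order=[0,3,4,5]; indeg=(0,2,1,0,0,0,1,0)
step 5: output 7; order=[0,3,4,5,7]; indeg=(0,1,0,0,0,0,0,0)
step 6: output 2; order=[0,3,4,5,7,2]; indeg=(0,0,0,0,0,0,0,0)
step 7: output 1; order=[0,3,4,5,7,2,1]; indeg=(0,0,0,0,0,0,0,0)
step 8: output 6; order=[0,3,4,5,7,2,1,6]; indeg=(0,0,0,0,0,0,0,0)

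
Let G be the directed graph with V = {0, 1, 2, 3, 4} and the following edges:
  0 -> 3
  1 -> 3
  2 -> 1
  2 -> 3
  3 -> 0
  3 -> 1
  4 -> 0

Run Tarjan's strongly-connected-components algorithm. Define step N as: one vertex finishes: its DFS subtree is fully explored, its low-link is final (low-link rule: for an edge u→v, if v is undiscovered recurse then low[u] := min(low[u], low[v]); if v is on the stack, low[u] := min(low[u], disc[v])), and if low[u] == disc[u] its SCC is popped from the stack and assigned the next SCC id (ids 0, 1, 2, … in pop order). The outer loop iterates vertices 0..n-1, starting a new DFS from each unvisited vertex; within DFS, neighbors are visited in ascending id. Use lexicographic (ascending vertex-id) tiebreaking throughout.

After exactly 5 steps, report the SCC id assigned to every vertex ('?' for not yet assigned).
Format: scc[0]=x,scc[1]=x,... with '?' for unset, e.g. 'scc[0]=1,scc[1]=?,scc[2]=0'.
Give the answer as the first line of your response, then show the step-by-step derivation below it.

scc[0]=0,scc[1]=0,scc[2]=1,scc[3]=0,scc[4]=2

step 1: low=(low[0]=0,low[1]=1,low[2]=?,low[3]=0,low[4]=?); scc=(scc[0]=?,scc[1]=?,scc[2]=?,scc[3]=?,scc[4]=?)
step 2: low=(low[0]=0,low[1]=1,low[2]=?,low[3]=0,low[4]=?); scc=(scc[0]=?,scc[1]=?,scc[2]=?,scc[3]=?,scc[4]=?)
step 3: low=(low[0]=0,low[1]=1,low[2]=?,low[3]=0,low[4]=?); scc=(scc[0]=0,scc[1]=0,scc[2]=?,scc[3]=0,scc[4]=?)
step 4: low=(low[0]=0,low[1]=1,low[2]=3,low[3]=0,low[4]=?); scc=(scc[0]=0,scc[1]=0,scc[2]=1,scc[3]=0,scc[4]=?)
step 5: low=(low[0]=0,low[1]=1,low[2]=3,low[3]=0,low[4]=4); scc=(scc[0]=0,scc[1]=0,scc[2]=1,scc[3]=0,scc[4]=2)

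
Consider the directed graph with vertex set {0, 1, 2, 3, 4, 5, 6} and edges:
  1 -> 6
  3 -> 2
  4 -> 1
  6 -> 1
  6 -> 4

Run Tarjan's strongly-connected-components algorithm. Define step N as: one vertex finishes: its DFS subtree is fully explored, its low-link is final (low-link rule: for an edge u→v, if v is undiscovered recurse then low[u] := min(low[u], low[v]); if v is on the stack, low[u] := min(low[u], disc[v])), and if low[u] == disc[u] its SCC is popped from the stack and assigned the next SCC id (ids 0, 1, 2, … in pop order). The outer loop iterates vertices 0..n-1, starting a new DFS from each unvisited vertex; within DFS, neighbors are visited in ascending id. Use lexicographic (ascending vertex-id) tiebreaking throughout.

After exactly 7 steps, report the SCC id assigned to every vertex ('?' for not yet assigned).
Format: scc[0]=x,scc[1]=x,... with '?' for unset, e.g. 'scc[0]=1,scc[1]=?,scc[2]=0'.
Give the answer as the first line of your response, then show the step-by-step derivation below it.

scc[0]=0,scc[1]=1,scc[2]=2,scc[3]=3,scc[4]=1,scc[5]=4,scc[6]=1

step 1: low=(low[0]=0,low[1]=?,low[2]=?,low[3]=?,low[4]=?,low[5]=?,low[6]=?); scc=(scc[0]=0,scc[1]=?,scc[2]=?,scc[3]=?,scc[4]=?,scc[5]=?,scc[6]=?)
step 2: low=(low[0]=0,low[1]=1,low[2]=?,low[3]=?,low[4]=1,low[5]=?,low[6]=1); scc=(scc[0]=0,scc[1]=?,scc[2]=?,scc[3]=?,scc[4]=?,scc[5]=?,scc[6]=?)
step 3: low=(low[0]=0,low[1]=1,low[2]=?,low[3]=?,low[4]=1,low[5]=?,low[6]=1); scc=(scc[0]=0,scc[1]=?,scc[2]=?,scc[3]=?,scc[4]=?,scc[5]=?,scc[6]=?)
step 4: low=(low[0]=0,low[1]=1,low[2]=?,low[3]=?,low[4]=1,low[5]=?,low[6]=1); scc=(scc[0]=0,scc[1]=1,scc[2]=?,scc[3]=?,scc[4]=1,scc[5]=?,scc[6]=1)
step 5: low=(low[0]=0,low[1]=1,low[2]=4,low[3]=?,low[4]=1,low[5]=?,low[6]=1); scc=(scc[0]=0,scc[1]=1,scc[2]=2,scc[3]=?,scc[4]=1,scc[5]=?,scc[6]=1)
step 6: low=(low[0]=0,low[1]=1,low[2]=4,low[3]=5,low[4]=1,low[5]=?,low[6]=1); scc=(scc[0]=0,scc[1]=1,scc[2]=2,scc[3]=3,scc[4]=1,scc[5]=?,scc[6]=1)
step 7: low=(low[0]=0,low[1]=1,low[2]=4,low[3]=5,low[4]=1,low[5]=6,low[6]=1); scc=(scc[0]=0,scc[1]=1,scc[2]=2,scc[3]=3,scc[4]=1,scc[5]=4,scc[6]=1)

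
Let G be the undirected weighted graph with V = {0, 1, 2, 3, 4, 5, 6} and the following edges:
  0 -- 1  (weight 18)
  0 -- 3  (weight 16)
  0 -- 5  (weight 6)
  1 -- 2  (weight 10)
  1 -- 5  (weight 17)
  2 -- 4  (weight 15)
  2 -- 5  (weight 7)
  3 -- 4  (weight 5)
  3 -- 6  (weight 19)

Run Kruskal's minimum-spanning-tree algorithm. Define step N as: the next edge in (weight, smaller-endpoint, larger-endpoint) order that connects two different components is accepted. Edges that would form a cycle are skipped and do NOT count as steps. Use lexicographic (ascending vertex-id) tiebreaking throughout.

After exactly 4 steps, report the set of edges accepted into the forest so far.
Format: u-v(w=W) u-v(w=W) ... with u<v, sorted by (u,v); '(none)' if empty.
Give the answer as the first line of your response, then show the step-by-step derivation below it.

0-5(w=6) 1-2(w=10) 2-5(w=7) 3-4(w=5)

step 1: add edge 3-4 (w=5); MST = {3-4(w=5)}
step 2: add edge 0-5 (w=6); MST = {0-5(w=6) 3-4(w=5)}
step 3: add edge 2-5 (w=7); MST = {0-5(w=6) 2-5(w=7) 3-4(w=5)}
step 4: add edge 1-2 (w=10); MST = {0-5(w=6) 1-2(w=10) 2-5(w=7) 3-4(w=5)}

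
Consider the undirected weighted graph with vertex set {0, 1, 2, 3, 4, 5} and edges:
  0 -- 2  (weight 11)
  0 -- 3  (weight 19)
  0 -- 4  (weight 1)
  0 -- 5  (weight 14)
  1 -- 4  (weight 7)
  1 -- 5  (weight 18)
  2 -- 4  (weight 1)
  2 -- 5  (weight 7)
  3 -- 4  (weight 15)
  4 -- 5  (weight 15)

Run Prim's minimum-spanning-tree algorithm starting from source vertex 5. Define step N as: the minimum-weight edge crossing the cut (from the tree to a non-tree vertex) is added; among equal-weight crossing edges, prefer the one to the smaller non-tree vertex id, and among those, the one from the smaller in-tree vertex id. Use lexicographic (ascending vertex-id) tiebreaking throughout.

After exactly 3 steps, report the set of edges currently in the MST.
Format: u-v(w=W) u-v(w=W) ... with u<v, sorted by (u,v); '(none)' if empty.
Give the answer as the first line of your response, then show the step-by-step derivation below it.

0-4(w=1) 2-4(w=1) 2-5(w=7)

step 1: add edge 2-5 (w=7); MST = {2-5(w=7)}
step 2: add edge 2-4 (w=1); MST = {2-4(w=1) 2-5(w=7)}
step 3: add edge 0-4 (w=1); MST = {0-4(w=1) 2-4(w=1) 2-5(w=7)}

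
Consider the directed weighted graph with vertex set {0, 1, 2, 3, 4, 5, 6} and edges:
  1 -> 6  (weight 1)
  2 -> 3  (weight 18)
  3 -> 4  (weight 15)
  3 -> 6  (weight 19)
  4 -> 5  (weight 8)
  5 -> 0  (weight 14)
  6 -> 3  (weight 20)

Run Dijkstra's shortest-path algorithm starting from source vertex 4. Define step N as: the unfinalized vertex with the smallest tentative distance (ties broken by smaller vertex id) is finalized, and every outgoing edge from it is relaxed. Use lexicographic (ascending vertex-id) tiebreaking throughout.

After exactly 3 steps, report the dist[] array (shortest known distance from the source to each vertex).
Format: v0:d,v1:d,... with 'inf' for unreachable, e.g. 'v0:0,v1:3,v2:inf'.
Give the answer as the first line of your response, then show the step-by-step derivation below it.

v0:22,v1:inf,v2:inf,v3:inf,v4:0,v5:8,v6:inf

step 1: dist = v0:inf,v1:inf,v2:inf,v3:inf,v4:0,v5:8,v6:inf
step 2: dist = v0:22,v1:inf,v2:inf,v3:inf,v4:0,v5:8,v6:inf
step 3: dist = v0:22,v1:inf,v2:inf,v3:inf,v4:0,v5:8,v6:inf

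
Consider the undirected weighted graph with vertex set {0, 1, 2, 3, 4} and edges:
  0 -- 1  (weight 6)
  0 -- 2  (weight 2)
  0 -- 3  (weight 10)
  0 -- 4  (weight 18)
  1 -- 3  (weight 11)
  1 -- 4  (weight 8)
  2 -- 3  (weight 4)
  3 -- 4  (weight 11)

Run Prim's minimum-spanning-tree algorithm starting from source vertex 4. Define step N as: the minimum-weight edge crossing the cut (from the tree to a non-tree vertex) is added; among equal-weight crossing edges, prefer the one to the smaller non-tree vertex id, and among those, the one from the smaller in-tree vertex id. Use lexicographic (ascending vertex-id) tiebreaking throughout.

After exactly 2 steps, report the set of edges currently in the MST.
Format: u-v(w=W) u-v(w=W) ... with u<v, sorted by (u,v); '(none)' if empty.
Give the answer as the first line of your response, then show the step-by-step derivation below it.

0-1(w=6) 1-4(w=8)

step 1: add edge 1-4 (w=8); MST = {1-4(w=8)}
step 2: add edge 0-1 (w=6); MST = {0-1(w=6) 1-4(w=8)}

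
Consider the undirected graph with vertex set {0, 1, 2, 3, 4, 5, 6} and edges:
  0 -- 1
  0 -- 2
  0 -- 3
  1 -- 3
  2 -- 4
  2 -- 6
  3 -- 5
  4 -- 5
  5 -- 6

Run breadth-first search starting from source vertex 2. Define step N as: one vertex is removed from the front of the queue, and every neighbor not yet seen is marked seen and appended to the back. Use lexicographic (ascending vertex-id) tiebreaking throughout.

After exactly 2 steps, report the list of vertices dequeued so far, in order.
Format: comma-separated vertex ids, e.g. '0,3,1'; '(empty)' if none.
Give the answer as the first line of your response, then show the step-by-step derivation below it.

2,0

step 1: dequeue 2; queue=[0,4,6]; order=2
step 2: dequeue 0; queue=[4,6,1,3]; order=2,0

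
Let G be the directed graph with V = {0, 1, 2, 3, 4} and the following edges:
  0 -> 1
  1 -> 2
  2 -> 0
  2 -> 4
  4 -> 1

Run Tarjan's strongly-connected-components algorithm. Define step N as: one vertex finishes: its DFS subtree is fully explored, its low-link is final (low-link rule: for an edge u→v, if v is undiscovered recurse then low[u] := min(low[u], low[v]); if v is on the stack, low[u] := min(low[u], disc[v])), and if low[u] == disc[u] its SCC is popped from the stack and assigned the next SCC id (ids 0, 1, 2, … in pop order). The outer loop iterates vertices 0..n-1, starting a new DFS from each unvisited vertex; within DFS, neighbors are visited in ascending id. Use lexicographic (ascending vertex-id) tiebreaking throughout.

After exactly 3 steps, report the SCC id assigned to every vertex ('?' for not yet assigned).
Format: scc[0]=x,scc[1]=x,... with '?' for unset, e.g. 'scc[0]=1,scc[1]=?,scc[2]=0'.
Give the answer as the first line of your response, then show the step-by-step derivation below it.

scc[0]=?,scc[1]=?,scc[2]=?,scc[3]=?,scc[4]=?

step 1: low=(low[0]=0,low[1]=1,low[2]=0,low[3]=?,low[4]=1); scc=(scc[0]=?,scc[1]=?,scc[2]=?,scc[3]=?,scc[4]=?)
step 2: low=(low[0]=0,low[1]=1,low[2]=0,low[3]=?,low[4]=1); scc=(scc[0]=?,scc[1]=?,scc[2]=?,scc[3]=?,scc[4]=?)
step 3: low=(low[0]=0,low[1]=0,low[2]=0,low[3]=?,low[4]=1); scc=(scc[0]=?,scc[1]=?,scc[2]=?,scc[3]=?,scc[4]=?)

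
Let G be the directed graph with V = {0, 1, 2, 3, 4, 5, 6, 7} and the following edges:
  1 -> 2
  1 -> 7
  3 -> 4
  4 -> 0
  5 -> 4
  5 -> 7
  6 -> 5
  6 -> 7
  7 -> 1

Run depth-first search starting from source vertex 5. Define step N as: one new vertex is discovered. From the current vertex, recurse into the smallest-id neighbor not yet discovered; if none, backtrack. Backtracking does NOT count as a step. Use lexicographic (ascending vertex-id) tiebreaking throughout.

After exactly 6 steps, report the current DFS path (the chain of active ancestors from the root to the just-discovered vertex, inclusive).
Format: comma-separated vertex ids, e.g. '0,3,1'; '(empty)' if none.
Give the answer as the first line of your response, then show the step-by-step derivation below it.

5,7,1,2

step 1: discover 5; path=5; order=5
step 2: discover 4; path=5>4; order=5,4
step 3: discover 0; path=5>4>0; order=5,4,0
step 4: discover 7; path=5>7; order=5,4,0,7
step 5: discover 1; path=5>7>1; order=5,4,0,7,1
step 6: discover 2; path=5>7>1>2; order=5,4,0,7,1,2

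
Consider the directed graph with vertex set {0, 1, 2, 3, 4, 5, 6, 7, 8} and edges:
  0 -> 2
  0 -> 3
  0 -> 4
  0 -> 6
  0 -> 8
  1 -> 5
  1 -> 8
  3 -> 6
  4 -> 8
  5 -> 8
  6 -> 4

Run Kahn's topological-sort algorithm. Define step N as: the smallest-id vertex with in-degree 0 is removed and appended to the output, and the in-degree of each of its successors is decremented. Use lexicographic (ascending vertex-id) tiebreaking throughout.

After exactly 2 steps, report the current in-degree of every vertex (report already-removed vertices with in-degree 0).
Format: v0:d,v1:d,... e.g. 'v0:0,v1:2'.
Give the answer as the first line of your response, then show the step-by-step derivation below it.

v0:0,v1:0,v2:0,v3:0,v4:1,v5:0,v6:1,v7:0,v8:2

step 1: output 0; order=[0]; indeg=(0,0,0,0,1,1,1,0,3)
step 2: output 1; order=[0,1]; indeg=(0,0,0,0,1,0,1,0,2)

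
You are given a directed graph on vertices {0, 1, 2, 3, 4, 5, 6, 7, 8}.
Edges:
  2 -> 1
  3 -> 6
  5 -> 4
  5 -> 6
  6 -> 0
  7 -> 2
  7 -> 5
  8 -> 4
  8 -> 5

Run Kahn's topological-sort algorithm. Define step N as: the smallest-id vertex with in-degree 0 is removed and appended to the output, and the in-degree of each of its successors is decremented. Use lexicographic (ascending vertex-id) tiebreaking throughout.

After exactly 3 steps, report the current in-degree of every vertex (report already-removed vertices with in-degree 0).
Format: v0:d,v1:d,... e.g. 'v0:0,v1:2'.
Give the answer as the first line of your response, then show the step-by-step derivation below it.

v0:1,v1:0,v2:0,v3:0,v4:2,v5:1,v6:1,v7:0,v8:0

step 1: output 3; order=[3]; indeg=(1,1,1,0,2,2,1,0,0)
step 2: output 7; order=[3,7]; indeg=(1,1,0,0,2,1,1,0,0)
step 3: output 2; order=[3,7,2]; indeg=(1,0,0,0,2,1,1,0,0)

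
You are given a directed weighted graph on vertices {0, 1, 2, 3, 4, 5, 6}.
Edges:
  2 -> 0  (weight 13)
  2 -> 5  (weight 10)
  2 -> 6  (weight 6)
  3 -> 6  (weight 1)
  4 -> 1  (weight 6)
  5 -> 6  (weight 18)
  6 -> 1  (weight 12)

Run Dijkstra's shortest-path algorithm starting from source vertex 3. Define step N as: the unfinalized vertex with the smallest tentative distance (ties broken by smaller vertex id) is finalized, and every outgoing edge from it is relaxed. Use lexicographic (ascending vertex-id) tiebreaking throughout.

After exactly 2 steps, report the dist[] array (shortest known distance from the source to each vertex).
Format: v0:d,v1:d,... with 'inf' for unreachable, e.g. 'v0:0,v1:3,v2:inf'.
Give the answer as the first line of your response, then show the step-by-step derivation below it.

v0:inf,v1:13,v2:inf,v3:0,v4:inf,v5:inf,v6:1

step 1: dist = v0:inf,v1:inf,v2:inf,v3:0,v4:inf,v5:inf,v6:1
step 2: dist = v0:inf,v1:13,v2:inf,v3:0,v4:inf,v5:inf,v6:1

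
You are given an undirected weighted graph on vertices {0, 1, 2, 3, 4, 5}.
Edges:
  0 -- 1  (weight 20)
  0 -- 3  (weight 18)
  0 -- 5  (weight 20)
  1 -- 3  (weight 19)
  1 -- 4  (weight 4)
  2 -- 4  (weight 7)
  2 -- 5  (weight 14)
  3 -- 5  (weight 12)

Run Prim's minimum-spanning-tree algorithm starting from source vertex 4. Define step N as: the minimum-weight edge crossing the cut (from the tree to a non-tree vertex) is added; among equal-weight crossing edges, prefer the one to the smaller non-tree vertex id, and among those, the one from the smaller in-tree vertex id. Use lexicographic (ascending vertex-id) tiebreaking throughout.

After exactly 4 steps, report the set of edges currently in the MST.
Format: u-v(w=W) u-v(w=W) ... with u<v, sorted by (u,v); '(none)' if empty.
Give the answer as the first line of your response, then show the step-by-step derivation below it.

1-4(w=4) 2-4(w=7) 2-5(w=14) 3-5(w=12)

step 1: add edge 1-4 (w=4); MST = {1-4(w=4)}
step 2: add edge 2-4 (w=7); MST = {1-4(w=4) 2-4(w=7)}
step 3: add edge 2-5 (w=14); MST = {1-4(w=4) 2-4(w=7) 2-5(w=14)}
step 4: add edge 3-5 (w=12); MST = {1-4(w=4) 2-4(w=7) 2-5(w=14) 3-5(w=12)}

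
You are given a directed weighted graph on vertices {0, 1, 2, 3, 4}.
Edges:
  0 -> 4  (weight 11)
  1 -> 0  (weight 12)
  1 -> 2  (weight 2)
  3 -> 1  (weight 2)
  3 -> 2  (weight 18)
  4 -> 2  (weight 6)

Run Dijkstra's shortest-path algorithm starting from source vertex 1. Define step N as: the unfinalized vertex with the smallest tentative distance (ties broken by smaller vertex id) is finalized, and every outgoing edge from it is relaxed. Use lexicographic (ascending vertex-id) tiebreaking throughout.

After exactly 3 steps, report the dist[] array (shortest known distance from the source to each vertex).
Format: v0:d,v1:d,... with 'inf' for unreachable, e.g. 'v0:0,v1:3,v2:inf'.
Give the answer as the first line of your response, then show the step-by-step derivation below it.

v0:12,v1:0,v2:2,v3:inf,v4:23

step 1: dist = v0:12,v1:0,v2:2,v3:inf,v4:inf
step 2: dist = v0:12,v1:0,v2:2,v3:inf,v4:inf
step 3: dist = v0:12,v1:0,v2:2,v3:inf,v4:23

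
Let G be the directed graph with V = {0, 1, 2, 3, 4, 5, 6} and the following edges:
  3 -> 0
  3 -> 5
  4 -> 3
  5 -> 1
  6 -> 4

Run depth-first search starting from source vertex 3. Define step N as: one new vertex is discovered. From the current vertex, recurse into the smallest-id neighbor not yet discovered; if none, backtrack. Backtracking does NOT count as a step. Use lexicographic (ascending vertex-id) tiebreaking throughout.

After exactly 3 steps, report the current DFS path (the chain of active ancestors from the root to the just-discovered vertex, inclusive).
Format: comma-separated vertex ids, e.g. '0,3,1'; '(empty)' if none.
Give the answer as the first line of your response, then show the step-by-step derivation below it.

3,5

step 1: discover 3; path=3; order=3
step 2: discover 0; path=3>0; order=3,0
step 3: discover 5; path=3>5; order=3,0,5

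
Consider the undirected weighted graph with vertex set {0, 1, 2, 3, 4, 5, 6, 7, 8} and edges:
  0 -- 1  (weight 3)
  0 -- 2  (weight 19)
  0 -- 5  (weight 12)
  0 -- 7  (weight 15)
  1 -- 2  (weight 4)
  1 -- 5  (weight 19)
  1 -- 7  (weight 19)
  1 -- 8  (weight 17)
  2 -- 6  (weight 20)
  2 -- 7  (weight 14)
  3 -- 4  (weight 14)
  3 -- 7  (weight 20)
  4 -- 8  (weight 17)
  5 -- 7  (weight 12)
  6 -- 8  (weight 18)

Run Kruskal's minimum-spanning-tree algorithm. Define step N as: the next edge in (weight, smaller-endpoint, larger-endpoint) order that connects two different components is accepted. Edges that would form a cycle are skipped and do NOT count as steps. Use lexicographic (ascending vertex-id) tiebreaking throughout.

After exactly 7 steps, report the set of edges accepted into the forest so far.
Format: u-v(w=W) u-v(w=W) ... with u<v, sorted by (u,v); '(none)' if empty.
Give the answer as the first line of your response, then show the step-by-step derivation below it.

0-1(w=3) 0-5(w=12) 1-2(w=4) 1-8(w=17) 3-4(w=14) 4-8(w=17) 5-7(w=12)

step 1: add edge 0-1 (w=3); MST = {0-1(w=3)}
step 2: add edge 1-2 (w=4); MST = {0-1(w=3) 1-2(w=4)}
step 3: add edge 0-5 (w=12); MST = {0-1(w=3) 0-5(w=12) 1-2(w=4)}
step 4: add edge 5-7 (w=12); MST = {0-1(w=3) 0-5(w=12) 1-2(w=4) 5-7(w=12)}
step 5: add edge 3-4 (w=14); MST = {0-1(w=3) 0-5(w=12) 1-2(w=4) 3-4(w=14) 5-7(w=12)}
step 6: add edge 1-8 (w=17); MST = {0-1(w=3) 0-5(w=12) 1-2(w=4) 1-8(w=17) 3-4(w=14) 5-7(w=12)}
step 7: add edge 4-8 (w=17); MST = {0-1(w=3) 0-5(w=12) 1-2(w=4) 1-8(w=17) 3-4(w=14) 4-8(w=17) 5-7(w=12)}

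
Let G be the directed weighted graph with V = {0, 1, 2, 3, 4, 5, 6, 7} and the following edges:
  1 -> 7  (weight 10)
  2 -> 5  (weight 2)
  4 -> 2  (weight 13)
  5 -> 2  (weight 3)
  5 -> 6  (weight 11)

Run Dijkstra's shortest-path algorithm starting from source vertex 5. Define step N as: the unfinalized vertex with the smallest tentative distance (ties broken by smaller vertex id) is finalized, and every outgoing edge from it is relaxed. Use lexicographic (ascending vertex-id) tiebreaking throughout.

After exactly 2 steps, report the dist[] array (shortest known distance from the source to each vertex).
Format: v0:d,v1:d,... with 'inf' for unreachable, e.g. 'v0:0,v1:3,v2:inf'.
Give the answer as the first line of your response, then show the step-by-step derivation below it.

v0:inf,v1:inf,v2:3,v3:inf,v4:inf,v5:0,v6:11,v7:inf

step 1: dist = v0:inf,v1:inf,v2:3,v3:inf,v4:inf,v5:0,v6:11,v7:inf
step 2: dist = v0:inf,v1:inf,v2:3,v3:inf,v4:inf,v5:0,v6:11,v7:inf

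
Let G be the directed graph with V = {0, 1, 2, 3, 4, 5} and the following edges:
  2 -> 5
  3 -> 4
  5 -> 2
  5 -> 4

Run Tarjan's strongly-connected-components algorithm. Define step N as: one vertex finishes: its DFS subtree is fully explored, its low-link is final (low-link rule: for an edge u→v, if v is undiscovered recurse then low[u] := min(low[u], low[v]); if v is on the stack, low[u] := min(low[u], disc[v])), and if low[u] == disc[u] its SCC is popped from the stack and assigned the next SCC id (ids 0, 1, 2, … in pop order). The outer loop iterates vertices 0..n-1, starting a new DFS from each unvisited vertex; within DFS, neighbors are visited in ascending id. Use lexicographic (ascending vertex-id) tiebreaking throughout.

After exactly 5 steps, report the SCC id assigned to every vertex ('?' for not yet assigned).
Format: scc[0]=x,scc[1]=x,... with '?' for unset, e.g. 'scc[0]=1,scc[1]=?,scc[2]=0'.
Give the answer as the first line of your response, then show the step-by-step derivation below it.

scc[0]=0,scc[1]=1,scc[2]=3,scc[3]=?,scc[4]=2,scc[5]=3

step 1: low=(low[0]=0,low[1]=?,low[2]=?,low[3]=?,low[4]=?,low[5]=?); scc=(scc[0]=0,scc[1]=?,scc[2]=?,scc[3]=?,scc[4]=?,scc[5]=?)
step 2: low=(low[0]=0,low[1]=1,low[2]=?,low[3]=?,low[4]=?,low[5]=?); scc=(scc[0]=0,scc[1]=1,scc[2]=?,scc[3]=?,scc[4]=?,scc[5]=?)
step 3: low=(low[0]=0,low[1]=1,low[2]=2,low[3]=?,low[4]=4,low[5]=2); scc=(scc[0]=0,scc[1]=1,scc[2]=?,scc[3]=?,scc[4]=2,scc[5]=?)
step 4: low=(low[0]=0,low[1]=1,low[2]=2,low[3]=?,low[4]=4,low[5]=2); scc=(scc[0]=0,scc[1]=1,scc[2]=?,scc[3]=?,scc[4]=2,scc[5]=?)
step 5: low=(low[0]=0,low[1]=1,low[2]=2,low[3]=?,low[4]=4,low[5]=2); scc=(scc[0]=0,scc[1]=1,scc[2]=3,scc[3]=?,scc[4]=2,scc[5]=3)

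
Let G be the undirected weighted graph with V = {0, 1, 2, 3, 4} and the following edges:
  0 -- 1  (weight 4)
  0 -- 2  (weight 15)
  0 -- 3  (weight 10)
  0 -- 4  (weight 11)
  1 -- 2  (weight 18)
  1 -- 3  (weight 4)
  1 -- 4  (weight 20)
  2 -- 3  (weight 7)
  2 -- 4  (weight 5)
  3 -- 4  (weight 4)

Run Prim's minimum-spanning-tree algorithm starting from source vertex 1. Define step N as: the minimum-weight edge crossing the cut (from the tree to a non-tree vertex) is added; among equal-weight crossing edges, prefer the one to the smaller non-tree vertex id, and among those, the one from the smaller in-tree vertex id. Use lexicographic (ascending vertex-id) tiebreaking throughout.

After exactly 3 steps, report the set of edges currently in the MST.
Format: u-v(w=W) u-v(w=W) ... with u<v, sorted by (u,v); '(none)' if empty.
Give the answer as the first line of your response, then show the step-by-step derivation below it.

0-1(w=4) 1-3(w=4) 3-4(w=4)

step 1: add edge 0-1 (w=4); MST = {0-1(w=4)}
step 2: add edge 1-3 (w=4); MST = {0-1(w=4) 1-3(w=4)}
step 3: add edge 3-4 (w=4); MST = {0-1(w=4) 1-3(w=4) 3-4(w=4)}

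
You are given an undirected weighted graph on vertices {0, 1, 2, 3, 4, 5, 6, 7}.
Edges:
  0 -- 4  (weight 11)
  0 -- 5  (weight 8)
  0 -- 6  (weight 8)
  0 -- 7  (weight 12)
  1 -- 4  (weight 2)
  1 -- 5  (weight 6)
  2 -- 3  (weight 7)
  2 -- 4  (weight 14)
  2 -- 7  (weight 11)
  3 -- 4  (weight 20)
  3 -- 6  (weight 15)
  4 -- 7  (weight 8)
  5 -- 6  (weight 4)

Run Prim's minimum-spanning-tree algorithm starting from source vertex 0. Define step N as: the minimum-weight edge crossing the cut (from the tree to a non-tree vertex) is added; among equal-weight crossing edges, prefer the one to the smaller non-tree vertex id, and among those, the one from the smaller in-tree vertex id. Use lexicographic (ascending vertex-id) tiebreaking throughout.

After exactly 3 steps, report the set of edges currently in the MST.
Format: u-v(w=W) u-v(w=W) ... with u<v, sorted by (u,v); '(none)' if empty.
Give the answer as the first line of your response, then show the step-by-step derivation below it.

0-5(w=8) 1-5(w=6) 5-6(w=4)

step 1: add edge 0-5 (w=8); MST = {0-5(w=8)}
step 2: add edge 5-6 (w=4); MST = {0-5(w=8) 5-6(w=4)}
step 3: add edge 1-5 (w=6); MST = {0-5(w=8) 1-5(w=6) 5-6(w=4)}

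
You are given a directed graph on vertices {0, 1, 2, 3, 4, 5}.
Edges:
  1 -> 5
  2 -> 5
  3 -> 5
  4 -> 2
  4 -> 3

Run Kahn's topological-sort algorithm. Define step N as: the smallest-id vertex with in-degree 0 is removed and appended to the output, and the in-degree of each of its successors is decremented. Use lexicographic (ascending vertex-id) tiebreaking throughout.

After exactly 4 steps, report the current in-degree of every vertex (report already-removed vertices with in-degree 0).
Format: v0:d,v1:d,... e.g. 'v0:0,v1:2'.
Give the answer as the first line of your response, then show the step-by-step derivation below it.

v0:0,v1:0,v2:0,v3:0,v4:0,v5:1

step 1: output 0; order=[0]; indeg=(0,0,1,1,0,3)
step 2: output 1; order=[0,1]; indeg=(0,0,1,1,0,2)
step 3: output 4; order=[0,1,4]; indeg=(0,0,0,0,0,2)
step 4: output 2; order=[0,1,4,2]; indeg=(0,0,0,0,0,1)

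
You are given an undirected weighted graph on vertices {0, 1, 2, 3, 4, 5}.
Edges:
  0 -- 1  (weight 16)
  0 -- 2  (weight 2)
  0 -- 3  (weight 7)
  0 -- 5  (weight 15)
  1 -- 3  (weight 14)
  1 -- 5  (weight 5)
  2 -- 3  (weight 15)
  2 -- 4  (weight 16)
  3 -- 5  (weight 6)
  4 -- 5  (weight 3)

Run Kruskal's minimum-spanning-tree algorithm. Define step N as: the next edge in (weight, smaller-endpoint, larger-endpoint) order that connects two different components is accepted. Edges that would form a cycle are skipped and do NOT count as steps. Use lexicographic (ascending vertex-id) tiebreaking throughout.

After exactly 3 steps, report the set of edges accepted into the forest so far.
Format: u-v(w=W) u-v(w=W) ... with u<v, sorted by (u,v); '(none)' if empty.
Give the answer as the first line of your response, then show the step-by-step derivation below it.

0-2(w=2) 1-5(w=5) 4-5(w=3)

step 1: add edge 0-2 (w=2); MST = {0-2(w=2)}
step 2: add edge 4-5 (w=3); MST = {0-2(w=2) 4-5(w=3)}
step 3: add edge 1-5 (w=5); MST = {0-2(w=2) 1-5(w=5) 4-5(w=3)}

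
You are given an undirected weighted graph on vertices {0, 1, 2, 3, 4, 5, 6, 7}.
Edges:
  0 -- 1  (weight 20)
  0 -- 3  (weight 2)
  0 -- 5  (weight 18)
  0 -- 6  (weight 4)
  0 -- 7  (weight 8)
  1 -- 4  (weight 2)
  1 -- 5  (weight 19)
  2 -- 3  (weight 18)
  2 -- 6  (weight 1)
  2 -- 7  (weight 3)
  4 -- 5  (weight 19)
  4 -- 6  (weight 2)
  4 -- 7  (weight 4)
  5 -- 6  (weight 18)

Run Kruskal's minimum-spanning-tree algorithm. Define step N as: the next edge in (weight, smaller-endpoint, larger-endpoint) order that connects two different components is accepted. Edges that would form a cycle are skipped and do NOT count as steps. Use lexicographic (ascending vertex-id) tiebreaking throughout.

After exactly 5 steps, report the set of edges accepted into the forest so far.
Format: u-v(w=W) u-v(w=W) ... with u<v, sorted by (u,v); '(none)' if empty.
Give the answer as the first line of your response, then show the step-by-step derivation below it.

0-3(w=2) 1-4(w=2) 2-6(w=1) 2-7(w=3) 4-6(w=2)

step 1: add edge 2-6 (w=1); MST = {2-6(w=1)}
step 2: add edge 0-3 (w=2); MST = {0-3(w=2) 2-6(w=1)}
step 3: add edge 1-4 (w=2); MST = {0-3(w=2) 1-4(w=2) 2-6(w=1)}
step 4: add edge 4-6 (w=2); MST = {0-3(w=2) 1-4(w=2) 2-6(w=1) 4-6(w=2)}
step 5: add edge 2-7 (w=3); MST = {0-3(w=2) 1-4(w=2) 2-6(w=1) 2-7(w=3) 4-6(w=2)}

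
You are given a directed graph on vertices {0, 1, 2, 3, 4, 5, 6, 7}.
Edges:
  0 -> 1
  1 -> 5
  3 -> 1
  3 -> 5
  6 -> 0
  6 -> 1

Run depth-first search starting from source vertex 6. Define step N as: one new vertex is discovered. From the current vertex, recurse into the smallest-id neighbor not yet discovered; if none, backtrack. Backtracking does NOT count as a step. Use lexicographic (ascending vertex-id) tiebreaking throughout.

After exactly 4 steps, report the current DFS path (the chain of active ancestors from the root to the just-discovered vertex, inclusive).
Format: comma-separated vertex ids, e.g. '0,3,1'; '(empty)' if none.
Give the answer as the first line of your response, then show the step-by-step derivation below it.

6,0,1,5

step 1: discover 6; path=6; order=6
step 2: discover 0; path=6>0; order=6,0
step 3: discover 1; path=6>0>1; order=6,0,1
step 4: discover 5; path=6>0>1>5; order=6,0,1,5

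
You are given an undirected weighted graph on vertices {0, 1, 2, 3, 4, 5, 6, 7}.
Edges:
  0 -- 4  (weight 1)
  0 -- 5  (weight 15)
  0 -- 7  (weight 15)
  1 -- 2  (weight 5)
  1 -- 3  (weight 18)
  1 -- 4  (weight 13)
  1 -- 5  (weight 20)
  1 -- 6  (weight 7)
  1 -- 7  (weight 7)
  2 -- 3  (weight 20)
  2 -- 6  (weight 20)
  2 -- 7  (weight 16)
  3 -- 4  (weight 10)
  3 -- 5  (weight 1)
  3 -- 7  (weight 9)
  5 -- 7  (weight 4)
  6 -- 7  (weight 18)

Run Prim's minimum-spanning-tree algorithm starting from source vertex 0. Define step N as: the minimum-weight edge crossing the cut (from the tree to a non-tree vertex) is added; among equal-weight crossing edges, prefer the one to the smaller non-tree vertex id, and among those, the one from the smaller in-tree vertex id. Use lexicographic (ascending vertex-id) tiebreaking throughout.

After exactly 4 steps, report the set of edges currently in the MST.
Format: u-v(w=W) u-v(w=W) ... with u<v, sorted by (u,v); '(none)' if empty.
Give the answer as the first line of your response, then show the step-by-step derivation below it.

0-4(w=1) 3-4(w=10) 3-5(w=1) 5-7(w=4)

step 1: add edge 0-4 (w=1); MST = {0-4(w=1)}
step 2: add edge 3-4 (w=10); MST = {0-4(w=1) 3-4(w=10)}
step 3: add edge 3-5 (w=1); MST = {0-4(w=1) 3-4(w=10) 3-5(w=1)}
step 4: add edge 5-7 (w=4); MST = {0-4(w=1) 3-4(w=10) 3-5(w=1) 5-7(w=4)}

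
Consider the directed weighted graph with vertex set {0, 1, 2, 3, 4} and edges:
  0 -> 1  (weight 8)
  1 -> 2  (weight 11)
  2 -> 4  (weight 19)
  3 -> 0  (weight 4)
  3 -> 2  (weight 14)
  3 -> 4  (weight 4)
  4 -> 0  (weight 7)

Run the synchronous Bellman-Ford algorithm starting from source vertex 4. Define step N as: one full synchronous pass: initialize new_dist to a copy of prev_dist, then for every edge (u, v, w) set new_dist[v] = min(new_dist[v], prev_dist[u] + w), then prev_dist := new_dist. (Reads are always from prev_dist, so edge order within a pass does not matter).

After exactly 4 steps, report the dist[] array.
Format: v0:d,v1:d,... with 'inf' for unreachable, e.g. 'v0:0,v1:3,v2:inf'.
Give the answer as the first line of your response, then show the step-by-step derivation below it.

v0:7,v1:15,v2:26,v3:inf,v4:0

step 1: dist = v0:7,v1:inf,v2:inf,v3:inf,v4:0
step 2: dist = v0:7,v1:15,v2:inf,v3:inf,v4:0
step 3: dist = v0:7,v1:15,v2:26,v3:inf,v4:0
step 4: dist = v0:7,v1:15,v2:26,v3:inf,v4:0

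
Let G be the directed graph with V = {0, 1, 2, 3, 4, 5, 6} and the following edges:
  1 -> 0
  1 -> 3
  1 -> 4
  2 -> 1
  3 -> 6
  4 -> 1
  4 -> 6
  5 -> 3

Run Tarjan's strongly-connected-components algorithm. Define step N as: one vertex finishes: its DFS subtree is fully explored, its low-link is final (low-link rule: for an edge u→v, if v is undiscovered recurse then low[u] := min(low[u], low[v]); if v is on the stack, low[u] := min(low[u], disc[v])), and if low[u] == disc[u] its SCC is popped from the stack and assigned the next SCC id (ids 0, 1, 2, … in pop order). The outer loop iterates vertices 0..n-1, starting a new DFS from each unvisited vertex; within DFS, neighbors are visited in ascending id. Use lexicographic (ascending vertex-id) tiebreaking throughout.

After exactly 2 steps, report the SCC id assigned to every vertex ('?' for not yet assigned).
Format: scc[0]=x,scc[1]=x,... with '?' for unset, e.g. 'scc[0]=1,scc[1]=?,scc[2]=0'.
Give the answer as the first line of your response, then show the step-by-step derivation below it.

scc[0]=0,scc[1]=?,scc[2]=?,scc[3]=?,scc[4]=?,scc[5]=?,scc[6]=1

step 1: low=(low[0]=0,low[1]=?,low[2]=?,low[3]=?,low[4]=?,low[5]=?,low[6]=?); scc=(scc[0]=0,scc[1]=?,scc[2]=?,scc[3]=?,scc[4]=?,scc[5]=?,scc[6]=?)
step 2: low=(low[0]=0,low[1]=1,low[2]=?,low[3]=2,low[4]=?,low[5]=?,low[6]=3); scc=(scc[0]=0,scc[1]=?,scc[2]=?,scc[3]=?,scc[4]=?,scc[5]=?,scc[6]=1)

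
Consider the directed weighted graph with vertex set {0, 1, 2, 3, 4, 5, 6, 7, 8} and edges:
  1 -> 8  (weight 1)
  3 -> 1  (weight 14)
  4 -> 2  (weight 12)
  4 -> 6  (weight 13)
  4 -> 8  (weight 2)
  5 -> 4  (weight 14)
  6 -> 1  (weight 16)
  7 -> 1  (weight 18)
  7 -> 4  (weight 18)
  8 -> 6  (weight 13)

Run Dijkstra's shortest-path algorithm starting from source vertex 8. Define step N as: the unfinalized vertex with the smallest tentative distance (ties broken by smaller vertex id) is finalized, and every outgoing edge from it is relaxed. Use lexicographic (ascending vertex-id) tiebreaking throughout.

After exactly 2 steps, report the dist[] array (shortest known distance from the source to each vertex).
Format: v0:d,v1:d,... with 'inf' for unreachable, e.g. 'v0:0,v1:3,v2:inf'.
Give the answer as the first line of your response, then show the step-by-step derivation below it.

v0:inf,v1:29,v2:inf,v3:inf,v4:inf,v5:inf,v6:13,v7:inf,v8:0

step 1: dist = v0:inf,v1:inf,v2:inf,v3:inf,v4:inf,v5:inf,v6:13,v7:inf,v8:0
step 2: dist = v0:inf,v1:29,v2:inf,v3:inf,v4:inf,v5:inf,v6:13,v7:inf,v8:0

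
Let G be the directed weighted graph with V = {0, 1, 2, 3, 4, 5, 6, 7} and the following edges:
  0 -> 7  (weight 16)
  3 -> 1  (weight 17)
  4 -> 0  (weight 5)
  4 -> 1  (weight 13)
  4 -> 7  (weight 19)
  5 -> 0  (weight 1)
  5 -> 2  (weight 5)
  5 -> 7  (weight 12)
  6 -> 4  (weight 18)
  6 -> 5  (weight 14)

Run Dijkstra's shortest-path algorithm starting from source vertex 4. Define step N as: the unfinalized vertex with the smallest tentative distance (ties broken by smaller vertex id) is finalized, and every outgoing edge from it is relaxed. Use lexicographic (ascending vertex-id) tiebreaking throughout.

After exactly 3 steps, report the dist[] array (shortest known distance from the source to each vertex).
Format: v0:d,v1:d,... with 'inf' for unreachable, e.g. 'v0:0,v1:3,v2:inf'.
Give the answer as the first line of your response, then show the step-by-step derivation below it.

v0:5,v1:13,v2:inf,v3:inf,v4:0,v5:inf,v6:inf,v7:19

step 1: dist = v0:5,v1:13,v2:inf,v3:inf,v4:0,v5:inf,v6:inf,v7:19
step 2: dist = v0:5,v1:13,v2:inf,v3:inf,v4:0,v5:inf,v6:inf,v7:19
step 3: dist = v0:5,v1:13,v2:inf,v3:inf,v4:0,v5:inf,v6:inf,v7:19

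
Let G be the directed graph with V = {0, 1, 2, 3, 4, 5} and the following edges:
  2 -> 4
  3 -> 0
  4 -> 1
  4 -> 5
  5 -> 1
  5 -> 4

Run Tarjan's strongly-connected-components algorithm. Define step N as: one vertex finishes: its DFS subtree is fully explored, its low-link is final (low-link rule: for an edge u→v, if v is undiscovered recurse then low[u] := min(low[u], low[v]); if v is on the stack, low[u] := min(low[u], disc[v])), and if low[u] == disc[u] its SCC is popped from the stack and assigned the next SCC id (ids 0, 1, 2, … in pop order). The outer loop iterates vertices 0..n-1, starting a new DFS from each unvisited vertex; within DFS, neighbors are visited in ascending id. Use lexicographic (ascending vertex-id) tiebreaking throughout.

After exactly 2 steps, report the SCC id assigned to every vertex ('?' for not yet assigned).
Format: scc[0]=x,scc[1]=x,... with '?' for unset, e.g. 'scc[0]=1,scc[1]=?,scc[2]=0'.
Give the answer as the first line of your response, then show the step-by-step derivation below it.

scc[0]=0,scc[1]=1,scc[2]=?,scc[3]=?,scc[4]=?,scc[5]=?

step 1: low=(low[0]=0,low[1]=?,low[2]=?,low[3]=?,low[4]=?,low[5]=?); scc=(scc[0]=0,scc[1]=?,scc[2]=?,scc[3]=?,scc[4]=?,scc[5]=?)
step 2: low=(low[0]=0,low[1]=1,low[2]=?,low[3]=?,low[4]=?,low[5]=?); scc=(scc[0]=0,scc[1]=1,scc[2]=?,scc[3]=?,scc[4]=?,scc[5]=?)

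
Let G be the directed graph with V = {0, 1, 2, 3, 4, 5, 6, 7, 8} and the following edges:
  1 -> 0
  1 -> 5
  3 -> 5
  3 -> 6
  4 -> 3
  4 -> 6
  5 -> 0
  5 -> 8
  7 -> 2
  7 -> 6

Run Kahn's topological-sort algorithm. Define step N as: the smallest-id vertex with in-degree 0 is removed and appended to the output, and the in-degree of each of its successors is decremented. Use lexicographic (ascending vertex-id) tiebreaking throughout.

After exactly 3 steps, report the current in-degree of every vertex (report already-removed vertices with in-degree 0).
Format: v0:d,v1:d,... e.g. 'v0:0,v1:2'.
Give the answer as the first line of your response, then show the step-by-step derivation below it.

v0:1,v1:0,v2:1,v3:0,v4:0,v5:0,v6:1,v7:0,v8:1

step 1: output 1; order=[1]; indeg=(1,0,1,1,0,1,3,0,1)
step 2: output 4; order=[1,4]; indeg=(1,0,1,0,0,1,2,0,1)
step 3: output 3; order=[1,4,3]; indeg=(1,0,1,0,0,0,1,0,1)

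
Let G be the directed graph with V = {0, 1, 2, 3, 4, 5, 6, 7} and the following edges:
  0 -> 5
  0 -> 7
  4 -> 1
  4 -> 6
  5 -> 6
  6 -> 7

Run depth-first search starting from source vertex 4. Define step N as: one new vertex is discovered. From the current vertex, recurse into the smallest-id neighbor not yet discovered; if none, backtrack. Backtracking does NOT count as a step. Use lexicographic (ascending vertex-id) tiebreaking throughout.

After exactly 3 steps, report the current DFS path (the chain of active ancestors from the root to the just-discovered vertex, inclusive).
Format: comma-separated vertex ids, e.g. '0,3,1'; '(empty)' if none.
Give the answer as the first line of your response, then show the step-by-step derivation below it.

4,6

step 1: discover 4; path=4; order=4
step 2: discover 1; path=4>1; order=4,1
step 3: discover 6; path=4>6; order=4,1,6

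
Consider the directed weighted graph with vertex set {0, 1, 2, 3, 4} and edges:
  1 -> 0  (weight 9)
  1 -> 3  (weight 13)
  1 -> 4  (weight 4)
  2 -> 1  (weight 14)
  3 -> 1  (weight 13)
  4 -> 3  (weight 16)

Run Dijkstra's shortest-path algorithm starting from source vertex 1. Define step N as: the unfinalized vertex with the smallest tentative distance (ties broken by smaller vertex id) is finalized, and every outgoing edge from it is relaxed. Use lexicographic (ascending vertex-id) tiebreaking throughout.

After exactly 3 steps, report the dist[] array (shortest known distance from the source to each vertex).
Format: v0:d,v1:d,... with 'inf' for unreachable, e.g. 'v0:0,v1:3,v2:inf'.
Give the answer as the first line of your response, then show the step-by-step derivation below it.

v0:9,v1:0,v2:inf,v3:13,v4:4

step 1: dist = v0:9,v1:0,v2:inf,v3:13,v4:4
step 2: dist = v0:9,v1:0,v2:inf,v3:13,v4:4
step 3: dist = v0:9,v1:0,v2:inf,v3:13,v4:4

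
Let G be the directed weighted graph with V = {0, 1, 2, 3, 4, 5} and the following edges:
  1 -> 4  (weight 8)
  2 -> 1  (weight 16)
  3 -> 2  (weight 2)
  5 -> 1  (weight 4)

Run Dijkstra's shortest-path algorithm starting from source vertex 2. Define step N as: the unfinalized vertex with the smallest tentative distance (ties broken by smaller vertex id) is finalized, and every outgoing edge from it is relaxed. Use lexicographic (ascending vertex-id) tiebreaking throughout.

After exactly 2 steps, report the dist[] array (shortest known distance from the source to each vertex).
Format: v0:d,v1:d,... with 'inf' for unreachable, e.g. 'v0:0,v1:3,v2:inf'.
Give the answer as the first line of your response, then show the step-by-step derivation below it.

v0:inf,v1:16,v2:0,v3:inf,v4:24,v5:inf

step 1: dist = v0:inf,v1:16,v2:0,v3:inf,v4:inf,v5:inf
step 2: dist = v0:inf,v1:16,v2:0,v3:inf,v4:24,v5:inf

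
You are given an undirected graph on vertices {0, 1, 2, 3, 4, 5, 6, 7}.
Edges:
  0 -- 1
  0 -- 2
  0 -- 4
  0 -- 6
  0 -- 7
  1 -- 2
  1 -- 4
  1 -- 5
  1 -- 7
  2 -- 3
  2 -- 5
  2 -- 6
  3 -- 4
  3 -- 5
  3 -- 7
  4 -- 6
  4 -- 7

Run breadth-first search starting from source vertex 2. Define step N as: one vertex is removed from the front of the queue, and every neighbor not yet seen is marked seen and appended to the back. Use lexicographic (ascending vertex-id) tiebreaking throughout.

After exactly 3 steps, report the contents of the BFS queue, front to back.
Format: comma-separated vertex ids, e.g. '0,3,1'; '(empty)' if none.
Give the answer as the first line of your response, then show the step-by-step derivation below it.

3,5,6,4,7

step 1: dequeue 2; queue=[0,1,3,5,6]; order=2
step 2: dequeue 0; queue=[1,3,5,6,4,7]; order=2,0
step 3: dequeue 1; queue=[3,5,6,4,7]; order=2,0,1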